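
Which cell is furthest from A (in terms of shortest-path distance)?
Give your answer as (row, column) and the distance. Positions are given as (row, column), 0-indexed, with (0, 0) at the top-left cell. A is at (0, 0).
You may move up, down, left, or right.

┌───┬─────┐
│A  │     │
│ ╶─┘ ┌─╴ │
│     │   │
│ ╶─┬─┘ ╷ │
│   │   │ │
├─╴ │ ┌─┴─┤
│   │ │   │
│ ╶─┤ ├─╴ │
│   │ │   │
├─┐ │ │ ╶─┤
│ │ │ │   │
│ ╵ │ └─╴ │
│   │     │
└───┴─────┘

Computing BFS distances from A to all cells:
Furthest cell: (3, 3)
Distance: 22 steps

Path from A to the furthest cell:

┌───┬─────┐
│A  │↱ → ↓│
│ ╶─┘ ┌─╴ │
│↳ → ↑│↓ ↲│
│ ╶─┬─┘ ╷ │
│   │↓ ↲│ │
├─╴ │ ┌─┴─┤
│   │↓│B ↰│
│ ╶─┤ ├─╴ │
│   │↓│↱ ↑│
├─┐ │ │ ╶─┤
│ │ │↓│↑ ↰│
│ ╵ │ └─╴ │
│   │↳ → ↑│
└───┴─────┘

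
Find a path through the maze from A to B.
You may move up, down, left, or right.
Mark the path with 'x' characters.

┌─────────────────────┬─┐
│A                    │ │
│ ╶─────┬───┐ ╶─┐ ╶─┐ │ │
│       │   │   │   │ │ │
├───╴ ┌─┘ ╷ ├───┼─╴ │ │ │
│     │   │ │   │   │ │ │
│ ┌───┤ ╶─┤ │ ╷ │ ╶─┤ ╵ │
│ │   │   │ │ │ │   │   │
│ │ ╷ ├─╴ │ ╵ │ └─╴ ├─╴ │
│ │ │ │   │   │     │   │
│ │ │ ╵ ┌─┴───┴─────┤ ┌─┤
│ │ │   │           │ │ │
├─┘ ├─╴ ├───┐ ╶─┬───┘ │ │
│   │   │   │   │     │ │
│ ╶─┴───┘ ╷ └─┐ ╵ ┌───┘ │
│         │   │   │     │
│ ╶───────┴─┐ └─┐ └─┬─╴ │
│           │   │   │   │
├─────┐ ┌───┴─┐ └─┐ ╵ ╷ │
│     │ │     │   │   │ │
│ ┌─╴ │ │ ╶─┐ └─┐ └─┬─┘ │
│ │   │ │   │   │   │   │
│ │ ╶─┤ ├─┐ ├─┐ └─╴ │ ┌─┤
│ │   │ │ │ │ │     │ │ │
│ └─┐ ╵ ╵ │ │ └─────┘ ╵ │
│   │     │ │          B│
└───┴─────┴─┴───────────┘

Finding the shortest path through the maze:
Path length: 33 steps
Directions: right → right → right → right → right → right → right → right → right → right → down → down → down → right → down → left → down → down → left → left → down → down → right → down → right → up → right → down → down → left → down → down → right

Solution:

┌─────────────────────┬─┐
│A x x x x x x x x x x│ │
│ ╶─────┬───┐ ╶─┐ ╶─┐ │ │
│       │   │   │   │x│ │
├───╴ ┌─┘ ╷ ├───┼─╴ │ │ │
│     │   │ │   │   │x│ │
│ ┌───┤ ╶─┤ │ ╷ │ ╶─┤ ╵ │
│ │   │   │ │ │ │   │x x│
│ │ ╷ ├─╴ │ ╵ │ └─╴ ├─╴ │
│ │ │ │   │   │     │x x│
│ │ │ ╵ ┌─┴───┴─────┤ ┌─┤
│ │ │   │           │x│ │
├─┘ ├─╴ ├───┐ ╶─┬───┘ │ │
│   │   │   │   │x x x│ │
│ ╶─┴───┘ ╷ └─┐ ╵ ┌───┘ │
│         │   │  x│     │
│ ╶───────┴─┐ └─┐ └─┬─╴ │
│           │   │x x│x x│
├─────┐ ┌───┴─┐ └─┐ ╵ ╷ │
│     │ │     │   │x x│x│
│ ┌─╴ │ │ ╶─┐ └─┐ └─┬─┘ │
│ │   │ │   │   │   │x x│
│ │ ╶─┤ ├─┐ ├─┐ └─╴ │ ┌─┤
│ │   │ │ │ │ │     │x│ │
│ └─┐ ╵ ╵ │ │ └─────┘ ╵ │
│   │     │ │        x B│
└───┴─────┴─┴───────────┘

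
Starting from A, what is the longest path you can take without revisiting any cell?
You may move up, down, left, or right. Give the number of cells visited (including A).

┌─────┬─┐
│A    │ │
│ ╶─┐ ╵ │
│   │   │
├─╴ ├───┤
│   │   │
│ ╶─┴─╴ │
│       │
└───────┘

Finding longest simple path using DFS:
Start: (0, 0)
Longest path visits 11 cells
Path: A → down → right → down → left → down → right → right → right → up → left

Solution:

┌─────┬─┐
│A    │ │
│ ╶─┐ ╵ │
│↳ ↓│   │
├─╴ ├───┤
│↓ ↲│B ↰│
│ ╶─┴─╴ │
│↳ → → ↑│
└───────┘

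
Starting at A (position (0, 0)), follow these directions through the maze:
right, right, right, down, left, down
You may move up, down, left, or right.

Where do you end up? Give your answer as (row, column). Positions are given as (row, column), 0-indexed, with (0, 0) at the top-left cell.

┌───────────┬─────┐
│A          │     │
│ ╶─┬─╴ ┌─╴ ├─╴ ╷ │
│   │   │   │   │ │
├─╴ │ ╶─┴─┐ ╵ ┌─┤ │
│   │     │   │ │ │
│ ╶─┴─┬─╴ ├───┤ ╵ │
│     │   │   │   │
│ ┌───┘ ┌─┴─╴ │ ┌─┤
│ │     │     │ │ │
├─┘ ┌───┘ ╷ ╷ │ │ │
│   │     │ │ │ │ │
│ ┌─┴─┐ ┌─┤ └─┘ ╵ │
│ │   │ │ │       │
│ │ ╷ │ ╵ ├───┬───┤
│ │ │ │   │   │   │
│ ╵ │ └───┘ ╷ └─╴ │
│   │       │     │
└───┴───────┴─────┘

Following directions step by step:
Start: (0, 0)
  right: (0, 0) → (0, 1)
  right: (0, 1) → (0, 2)
  right: (0, 2) → (0, 3)
  down: (0, 3) → (1, 3)
  left: (1, 3) → (1, 2)
  down: (1, 2) → (2, 2)
Final position: (2, 2)

Path taken:

┌───────────┬─────┐
│A → → ↓    │     │
│ ╶─┬─╴ ┌─╴ ├─╴ ╷ │
│   │↓ ↲│   │   │ │
├─╴ │ ╶─┴─┐ ╵ ┌─┤ │
│   │B    │   │ │ │
│ ╶─┴─┬─╴ ├───┤ ╵ │
│     │   │   │   │
│ ┌───┘ ┌─┴─╴ │ ┌─┤
│ │     │     │ │ │
├─┘ ┌───┘ ╷ ╷ │ │ │
│   │     │ │ │ │ │
│ ┌─┴─┐ ┌─┤ └─┘ ╵ │
│ │   │ │ │       │
│ │ ╷ │ ╵ ├───┬───┤
│ │ │ │   │   │   │
│ ╵ │ └───┘ ╷ └─╴ │
│   │       │     │
└───┴───────┴─────┘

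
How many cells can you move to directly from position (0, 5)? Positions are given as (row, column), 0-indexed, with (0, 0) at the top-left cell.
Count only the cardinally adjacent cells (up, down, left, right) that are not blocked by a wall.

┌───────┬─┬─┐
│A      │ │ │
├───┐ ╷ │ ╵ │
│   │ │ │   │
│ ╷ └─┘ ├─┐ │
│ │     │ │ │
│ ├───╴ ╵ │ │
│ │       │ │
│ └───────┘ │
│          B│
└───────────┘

Checking passable neighbors of (0, 5):
Neighbors: (1, 5)
Count: 1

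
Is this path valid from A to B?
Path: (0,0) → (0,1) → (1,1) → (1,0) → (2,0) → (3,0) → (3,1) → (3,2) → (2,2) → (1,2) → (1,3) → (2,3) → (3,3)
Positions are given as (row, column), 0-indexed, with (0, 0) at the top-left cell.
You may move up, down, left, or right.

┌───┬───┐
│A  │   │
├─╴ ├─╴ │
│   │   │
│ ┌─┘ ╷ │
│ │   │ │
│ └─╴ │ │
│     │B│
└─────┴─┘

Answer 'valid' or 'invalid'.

Checking path validity:
Result: All consecutive moves are passable.

valid

Correct solution:

┌───┬───┐
│A ↓│   │
├─╴ ├─╴ │
│↓ ↲│↱ ↓│
│ ┌─┘ ╷ │
│↓│  ↑│↓│
│ └─╴ │ │
│↳ → ↑│B│
└─────┴─┘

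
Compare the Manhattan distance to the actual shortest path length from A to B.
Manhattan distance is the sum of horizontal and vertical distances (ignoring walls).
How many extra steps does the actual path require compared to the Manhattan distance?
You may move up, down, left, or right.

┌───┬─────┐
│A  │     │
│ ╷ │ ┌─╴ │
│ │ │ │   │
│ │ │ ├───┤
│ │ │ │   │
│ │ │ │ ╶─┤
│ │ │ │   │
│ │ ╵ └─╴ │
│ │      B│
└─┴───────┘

Manhattan distance: |4 - 0| + |4 - 0| = 8
Actual path length: 8
Extra steps: 8 - 8 = 0

Solution:

┌───┬─────┐
│A ↓│     │
│ ╷ │ ┌─╴ │
│ │↓│ │   │
│ │ │ ├───┤
│ │↓│ │   │
│ │ │ │ ╶─┤
│ │↓│ │   │
│ │ ╵ └─╴ │
│ │↳ → → B│
└─┴───────┘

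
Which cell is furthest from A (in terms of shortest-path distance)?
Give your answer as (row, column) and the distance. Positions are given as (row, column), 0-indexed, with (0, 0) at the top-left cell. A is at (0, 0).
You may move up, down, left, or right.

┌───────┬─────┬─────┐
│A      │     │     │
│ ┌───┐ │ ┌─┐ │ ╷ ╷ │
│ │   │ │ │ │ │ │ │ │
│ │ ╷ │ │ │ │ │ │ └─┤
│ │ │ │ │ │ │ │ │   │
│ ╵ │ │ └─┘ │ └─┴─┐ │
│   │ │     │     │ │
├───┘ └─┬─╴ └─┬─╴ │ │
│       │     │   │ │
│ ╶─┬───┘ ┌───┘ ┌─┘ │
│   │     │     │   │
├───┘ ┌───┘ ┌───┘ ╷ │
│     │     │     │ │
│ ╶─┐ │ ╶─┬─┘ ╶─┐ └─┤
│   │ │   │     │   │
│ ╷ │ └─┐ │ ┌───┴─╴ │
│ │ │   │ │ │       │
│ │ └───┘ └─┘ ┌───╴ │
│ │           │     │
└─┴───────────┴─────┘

Computing BFS distances from A to all cells:
Furthest cell: (2, 4)
Distance: 44 steps

Path from A to the furthest cell:

┌───────┬─────┬─────┐
│A → → ↓│↓ ← ↰│     │
│ ┌───┐ │ ┌─┐ │ ╷ ╷ │
│ │   │↓│↓│ │↑│ │ │ │
│ │ ╷ │ │ │ │ │ │ └─┤
│ │ │ │↓│B│ │↑│ │   │
│ ╵ │ │ └─┘ │ └─┴─┐ │
│   │ │↳ → ↓│↑ ← ↰│ │
├───┘ └─┬─╴ └─┬─╴ │ │
│       │↓ ↲  │↱ ↑│ │
│ ╶─┬───┘ ┌───┘ ┌─┘ │
│   │↓ ← ↲│↱ → ↑│   │
├───┘ ┌───┘ ┌───┘ ╷ │
│↓ ← ↲│↱ → ↑│     │ │
│ ╶─┐ │ ╶─┬─┘ ╶─┐ └─┤
│↳ ↓│ │↑ ↰│     │   │
│ ╷ │ └─┐ │ ┌───┴─╴ │
│ │↓│   │↑│ │       │
│ │ └───┘ └─┘ ┌───╴ │
│ │↳ → → ↑    │     │
└─┴───────────┴─────┘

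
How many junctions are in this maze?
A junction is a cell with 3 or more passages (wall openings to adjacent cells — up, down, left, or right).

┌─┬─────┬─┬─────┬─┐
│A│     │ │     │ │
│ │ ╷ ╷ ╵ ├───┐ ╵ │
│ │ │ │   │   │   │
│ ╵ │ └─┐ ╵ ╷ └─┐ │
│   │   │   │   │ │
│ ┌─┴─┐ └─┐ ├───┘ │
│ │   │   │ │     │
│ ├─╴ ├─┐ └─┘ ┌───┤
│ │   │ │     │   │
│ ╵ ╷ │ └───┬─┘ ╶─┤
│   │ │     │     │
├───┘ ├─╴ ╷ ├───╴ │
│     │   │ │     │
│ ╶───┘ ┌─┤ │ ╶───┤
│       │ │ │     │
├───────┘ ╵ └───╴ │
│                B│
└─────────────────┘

Checking each cell for number of passages:

Junctions found (3+ passages):
  (0, 2): 3 passages
  (1, 4): 3 passages
  (1, 8): 3 passages
  (2, 0): 3 passages
  (2, 5): 3 passages
  (4, 2): 3 passages
  (5, 4): 3 passages
  (5, 7): 3 passages
  (8, 4): 3 passages
  (8, 5): 3 passages
Total junctions: 10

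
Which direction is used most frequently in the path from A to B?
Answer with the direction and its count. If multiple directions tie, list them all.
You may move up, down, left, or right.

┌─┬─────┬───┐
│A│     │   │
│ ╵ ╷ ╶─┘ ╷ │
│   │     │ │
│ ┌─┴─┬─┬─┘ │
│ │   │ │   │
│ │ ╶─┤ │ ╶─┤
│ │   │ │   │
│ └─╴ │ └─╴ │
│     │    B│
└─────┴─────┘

Directions: down, right, up, right, down, right, right, up, right, down, down, left, down, right, down
Counts: {'down': 6, 'right': 6, 'up': 2, 'left': 1}
Most common: down and right (tied at 6 times each)

Solution:

┌─┬─────┬───┐
│A│↱ ↓  │↱ ↓│
│ ╵ ╷ ╶─┘ ╷ │
│↳ ↑│↳ → ↑│↓│
│ ┌─┴─┬─┬─┘ │
│ │   │ │↓ ↲│
│ │ ╶─┤ │ ╶─┤
│ │   │ │↳ ↓│
│ └─╴ │ └─╴ │
│     │    B│
└─────┴─────┘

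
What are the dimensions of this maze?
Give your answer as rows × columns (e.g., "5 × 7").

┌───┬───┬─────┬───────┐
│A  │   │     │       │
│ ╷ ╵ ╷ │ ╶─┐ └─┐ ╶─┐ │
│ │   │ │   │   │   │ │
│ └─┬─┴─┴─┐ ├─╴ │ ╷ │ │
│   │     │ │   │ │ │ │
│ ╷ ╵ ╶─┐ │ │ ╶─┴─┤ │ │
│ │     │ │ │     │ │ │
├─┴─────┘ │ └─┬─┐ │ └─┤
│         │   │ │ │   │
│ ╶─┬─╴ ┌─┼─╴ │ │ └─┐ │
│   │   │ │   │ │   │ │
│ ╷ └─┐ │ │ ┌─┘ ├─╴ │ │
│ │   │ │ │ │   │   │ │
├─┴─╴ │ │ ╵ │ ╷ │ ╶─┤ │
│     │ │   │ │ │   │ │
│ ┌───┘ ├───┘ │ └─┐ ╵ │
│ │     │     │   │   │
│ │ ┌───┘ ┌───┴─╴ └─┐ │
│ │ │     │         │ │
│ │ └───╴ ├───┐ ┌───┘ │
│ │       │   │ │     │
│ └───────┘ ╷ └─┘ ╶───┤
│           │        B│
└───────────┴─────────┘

Counting the maze dimensions:
Rows (vertical): 12
Columns (horizontal): 11
Dimensions: 12 × 11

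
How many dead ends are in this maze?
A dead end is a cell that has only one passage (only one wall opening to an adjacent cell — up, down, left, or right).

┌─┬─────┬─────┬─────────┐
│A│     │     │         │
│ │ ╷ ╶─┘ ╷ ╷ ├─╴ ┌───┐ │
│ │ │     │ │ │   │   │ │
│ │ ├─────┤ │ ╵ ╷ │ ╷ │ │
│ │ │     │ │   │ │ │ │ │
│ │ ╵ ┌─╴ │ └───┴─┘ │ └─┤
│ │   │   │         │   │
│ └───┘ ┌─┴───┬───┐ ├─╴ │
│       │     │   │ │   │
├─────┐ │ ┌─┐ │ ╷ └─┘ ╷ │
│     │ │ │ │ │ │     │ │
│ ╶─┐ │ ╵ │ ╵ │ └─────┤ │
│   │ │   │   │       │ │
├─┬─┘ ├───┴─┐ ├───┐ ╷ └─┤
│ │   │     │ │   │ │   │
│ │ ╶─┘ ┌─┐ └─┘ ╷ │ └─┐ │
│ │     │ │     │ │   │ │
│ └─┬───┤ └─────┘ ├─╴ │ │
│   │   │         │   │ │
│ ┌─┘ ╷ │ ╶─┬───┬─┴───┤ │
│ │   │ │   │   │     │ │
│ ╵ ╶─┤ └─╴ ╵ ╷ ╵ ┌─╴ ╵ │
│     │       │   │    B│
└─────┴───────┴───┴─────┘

Checking each cell for number of passages:

Dead ends found at positions:
  (0, 0)
  (0, 3)
  (0, 7)
  (2, 8)
  (2, 11)
  (4, 9)
  (5, 5)
  (6, 1)
  (6, 11)
  (7, 0)
  (7, 6)
  (8, 4)
  (9, 1)
  (9, 9)
  (11, 2)
  (11, 9)
Total dead ends: 16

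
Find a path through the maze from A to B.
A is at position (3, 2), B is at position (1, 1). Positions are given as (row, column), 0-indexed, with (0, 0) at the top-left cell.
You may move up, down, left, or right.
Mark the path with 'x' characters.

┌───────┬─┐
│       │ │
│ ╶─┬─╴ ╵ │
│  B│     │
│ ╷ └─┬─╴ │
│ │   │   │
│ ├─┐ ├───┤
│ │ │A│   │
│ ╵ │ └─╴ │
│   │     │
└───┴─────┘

Finding the shortest path from (3, 2) to (1, 1):
Path length: 3 steps
Directions: up → left → up

Solution:

┌───────┬─┐
│       │ │
│ ╶─┬─╴ ╵ │
│  B│     │
│ ╷ └─┬─╴ │
│ │x x│   │
│ ├─┐ ├───┤
│ │ │A│   │
│ ╵ │ └─╴ │
│   │     │
└───┴─────┘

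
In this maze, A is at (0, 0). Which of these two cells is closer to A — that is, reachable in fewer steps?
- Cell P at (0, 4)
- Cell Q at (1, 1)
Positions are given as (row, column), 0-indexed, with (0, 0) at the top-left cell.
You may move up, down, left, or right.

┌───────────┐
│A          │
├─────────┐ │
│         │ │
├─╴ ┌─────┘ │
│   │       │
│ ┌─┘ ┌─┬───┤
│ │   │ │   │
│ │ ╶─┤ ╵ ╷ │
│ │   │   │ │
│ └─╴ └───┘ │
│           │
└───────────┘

Shortest path A → P at (0, 4): 4 steps
Shortest path A → Q at (1, 1): 22 steps

P is closer (4 steps vs 22 steps).

Path to P:

┌───────────┐
│A → → → P  │
├─────────┐ │
│         │ │
├─╴ ┌─────┘ │
│   │       │
│ ┌─┘ ┌─┬───┤
│ │   │ │   │
│ │ ╶─┤ ╵ ╷ │
│ │   │   │ │
│ └─╴ └───┘ │
│           │
└───────────┘

Path to Q:

┌───────────┐
│A → → → → ↓│
├─────────┐ │
│  Q      │↓│
├─╴ ┌─────┘ │
│↱ ↑│↓ ← ← ↲│
│ ┌─┘ ┌─┬───┤
│↑│↓ ↲│ │   │
│ │ ╶─┤ ╵ ╷ │
│↑│↳ ↓│   │ │
│ └─╴ └───┘ │
│↑ ← ↲      │
└───────────┘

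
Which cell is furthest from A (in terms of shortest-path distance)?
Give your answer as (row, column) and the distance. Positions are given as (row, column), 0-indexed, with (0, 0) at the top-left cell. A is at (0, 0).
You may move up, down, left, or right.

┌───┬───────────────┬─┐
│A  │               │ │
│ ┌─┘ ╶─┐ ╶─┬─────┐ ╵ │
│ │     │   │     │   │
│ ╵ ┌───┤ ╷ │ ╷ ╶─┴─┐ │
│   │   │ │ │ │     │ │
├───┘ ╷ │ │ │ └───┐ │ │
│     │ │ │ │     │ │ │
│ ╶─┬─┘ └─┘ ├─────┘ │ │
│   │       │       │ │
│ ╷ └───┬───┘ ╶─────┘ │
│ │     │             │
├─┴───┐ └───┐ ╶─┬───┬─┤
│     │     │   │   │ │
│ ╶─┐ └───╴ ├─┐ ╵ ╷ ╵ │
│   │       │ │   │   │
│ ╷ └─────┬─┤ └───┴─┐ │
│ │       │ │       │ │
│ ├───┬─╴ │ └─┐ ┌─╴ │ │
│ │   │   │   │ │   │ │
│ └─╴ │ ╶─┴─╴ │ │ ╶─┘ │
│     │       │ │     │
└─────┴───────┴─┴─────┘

Computing BFS distances from A to all cells:
Furthest cell: (8, 5)
Distance: 51 steps

Path from A to the furthest cell:

┌───┬───────────────┬─┐
│A  │↱ → ↓          │ │
│ ┌─┘ ╶─┐ ╶─┬─────┐ ╵ │
│↓│↱ ↑  │↳ ↓│     │   │
│ ╵ ┌───┤ ╷ │ ╷ ╶─┴─┐ │
│↳ ↑│↓ ↰│ │↓│ │     │ │
├───┘ ╷ │ │ │ └───┐ │ │
│↓ ← ↲│↑│ │↓│     │ │ │
│ ╶─┬─┘ └─┘ ├─────┘ │ │
│↳ ↓│  ↑ ← ↲│       │ │
│ ╷ └───┬───┘ ╶─────┘ │
│ │↳ → ↓│             │
├─┴───┐ └───┐ ╶─┬───┬─┤
│↓ ← ↰│↳ → ↓│   │   │ │
│ ╶─┐ └───╴ ├─┐ ╵ ╷ ╵ │
│↳ ↓│↑ ← ← ↲│ │   │   │
│ ╷ └─────┬─┤ └───┴─┐ │
│ │↳ → → ↓│B│       │ │
│ ├───┬─╴ │ └─┐ ┌─╴ │ │
│ │   │↓ ↲│↑ ↰│ │   │ │
│ └─╴ │ ╶─┴─╴ │ │ ╶─┘ │
│     │↳ → → ↑│ │     │
└─────┴───────┴─┴─────┘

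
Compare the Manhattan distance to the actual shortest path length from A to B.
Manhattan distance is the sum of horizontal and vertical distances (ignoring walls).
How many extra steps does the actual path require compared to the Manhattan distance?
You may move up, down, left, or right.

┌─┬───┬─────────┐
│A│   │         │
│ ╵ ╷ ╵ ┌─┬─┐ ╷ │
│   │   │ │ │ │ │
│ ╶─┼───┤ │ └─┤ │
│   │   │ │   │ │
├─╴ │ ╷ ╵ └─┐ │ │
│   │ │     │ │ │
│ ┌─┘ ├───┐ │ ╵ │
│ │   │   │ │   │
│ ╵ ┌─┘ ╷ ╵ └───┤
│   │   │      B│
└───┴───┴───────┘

Manhattan distance: |5 - 0| + |7 - 0| = 12
Actual path length: 20
Extra steps: 20 - 12 = 8

Solution:

┌─┬───┬─────────┐
│A│   │         │
│ ╵ ╷ ╵ ┌─┬─┐ ╷ │
│↓  │   │ │ │ │ │
│ ╶─┼───┤ │ └─┤ │
│↳ ↓│↱ ↓│ │   │ │
├─╴ │ ╷ ╵ └─┐ │ │
│↓ ↲│↑│↳ → ↓│ │ │
│ ┌─┘ ├───┐ │ ╵ │
│↓│↱ ↑│   │↓│   │
│ ╵ ┌─┘ ╷ ╵ └───┤
│↳ ↑│   │  ↳ → B│
└───┴───┴───────┘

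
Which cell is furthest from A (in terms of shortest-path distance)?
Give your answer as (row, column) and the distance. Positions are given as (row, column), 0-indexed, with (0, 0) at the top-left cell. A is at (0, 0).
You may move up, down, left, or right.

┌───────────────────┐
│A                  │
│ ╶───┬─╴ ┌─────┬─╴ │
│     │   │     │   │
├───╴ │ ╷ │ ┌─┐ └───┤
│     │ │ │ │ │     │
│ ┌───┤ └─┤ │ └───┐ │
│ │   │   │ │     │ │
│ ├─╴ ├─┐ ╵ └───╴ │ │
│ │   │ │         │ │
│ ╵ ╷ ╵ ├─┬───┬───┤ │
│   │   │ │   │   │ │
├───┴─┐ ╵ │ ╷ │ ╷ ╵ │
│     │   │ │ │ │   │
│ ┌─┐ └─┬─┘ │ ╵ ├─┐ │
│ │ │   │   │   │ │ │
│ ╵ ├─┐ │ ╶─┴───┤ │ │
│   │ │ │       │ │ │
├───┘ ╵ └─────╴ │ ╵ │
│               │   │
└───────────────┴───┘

Computing BFS distances from A to all cells:
Furthest cell: (7, 1)
Distance: 54 steps

Path from A to the furthest cell:

┌───────────────────┐
│A → → → ↓          │
│ ╶───┬─╴ ┌─────┬─╴ │
│     │↓ ↲│↱ → ↓│   │
├───╴ │ ╷ │ ┌─┐ └───┤
│     │↓│ │↑│ │↳ → ↓│
│ ┌───┤ └─┤ │ └───┐ │
│ │   │↳ ↓│↑│     │↓│
│ ├─╴ ├─┐ ╵ └───╴ │ │
│ │   │ │↳ ↑      │↓│
│ ╵ ╷ ╵ ├─┬───┬───┤ │
│   │   │ │↓ ↰│↓ ↰│↓│
├───┴─┐ ╵ │ ╷ │ ╷ ╵ │
│↓ ← ↰│   │↓│↑│↓│↑ ↲│
│ ┌─┐ └─┬─┘ │ ╵ ├─┐ │
│↓│B│↑ ↰│↓ ↲│↑ ↲│ │ │
│ ╵ ├─┐ │ ╶─┴───┤ │ │
│↳ ↑│ │↑│↳ → → ↓│ │ │
├───┘ ╵ └─────╴ │ ╵ │
│      ↑ ← ← ← ↲│   │
└───────────────┴───┘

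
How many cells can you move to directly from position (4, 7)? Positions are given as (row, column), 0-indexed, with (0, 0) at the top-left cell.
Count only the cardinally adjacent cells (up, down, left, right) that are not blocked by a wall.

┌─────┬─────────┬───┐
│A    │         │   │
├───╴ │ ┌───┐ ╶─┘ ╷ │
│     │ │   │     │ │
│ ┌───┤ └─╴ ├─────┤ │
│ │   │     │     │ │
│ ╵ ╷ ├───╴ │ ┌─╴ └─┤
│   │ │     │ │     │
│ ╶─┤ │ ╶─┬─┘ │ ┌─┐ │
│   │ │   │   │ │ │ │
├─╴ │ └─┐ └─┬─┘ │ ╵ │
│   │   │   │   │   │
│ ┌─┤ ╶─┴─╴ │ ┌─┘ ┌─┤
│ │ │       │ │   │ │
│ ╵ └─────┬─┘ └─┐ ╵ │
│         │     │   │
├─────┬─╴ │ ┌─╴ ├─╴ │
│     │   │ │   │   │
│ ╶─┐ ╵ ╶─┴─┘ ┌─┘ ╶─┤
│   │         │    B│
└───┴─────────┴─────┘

Checking passable neighbors of (4, 7):
Neighbors: (3, 7), (5, 7)
Count: 2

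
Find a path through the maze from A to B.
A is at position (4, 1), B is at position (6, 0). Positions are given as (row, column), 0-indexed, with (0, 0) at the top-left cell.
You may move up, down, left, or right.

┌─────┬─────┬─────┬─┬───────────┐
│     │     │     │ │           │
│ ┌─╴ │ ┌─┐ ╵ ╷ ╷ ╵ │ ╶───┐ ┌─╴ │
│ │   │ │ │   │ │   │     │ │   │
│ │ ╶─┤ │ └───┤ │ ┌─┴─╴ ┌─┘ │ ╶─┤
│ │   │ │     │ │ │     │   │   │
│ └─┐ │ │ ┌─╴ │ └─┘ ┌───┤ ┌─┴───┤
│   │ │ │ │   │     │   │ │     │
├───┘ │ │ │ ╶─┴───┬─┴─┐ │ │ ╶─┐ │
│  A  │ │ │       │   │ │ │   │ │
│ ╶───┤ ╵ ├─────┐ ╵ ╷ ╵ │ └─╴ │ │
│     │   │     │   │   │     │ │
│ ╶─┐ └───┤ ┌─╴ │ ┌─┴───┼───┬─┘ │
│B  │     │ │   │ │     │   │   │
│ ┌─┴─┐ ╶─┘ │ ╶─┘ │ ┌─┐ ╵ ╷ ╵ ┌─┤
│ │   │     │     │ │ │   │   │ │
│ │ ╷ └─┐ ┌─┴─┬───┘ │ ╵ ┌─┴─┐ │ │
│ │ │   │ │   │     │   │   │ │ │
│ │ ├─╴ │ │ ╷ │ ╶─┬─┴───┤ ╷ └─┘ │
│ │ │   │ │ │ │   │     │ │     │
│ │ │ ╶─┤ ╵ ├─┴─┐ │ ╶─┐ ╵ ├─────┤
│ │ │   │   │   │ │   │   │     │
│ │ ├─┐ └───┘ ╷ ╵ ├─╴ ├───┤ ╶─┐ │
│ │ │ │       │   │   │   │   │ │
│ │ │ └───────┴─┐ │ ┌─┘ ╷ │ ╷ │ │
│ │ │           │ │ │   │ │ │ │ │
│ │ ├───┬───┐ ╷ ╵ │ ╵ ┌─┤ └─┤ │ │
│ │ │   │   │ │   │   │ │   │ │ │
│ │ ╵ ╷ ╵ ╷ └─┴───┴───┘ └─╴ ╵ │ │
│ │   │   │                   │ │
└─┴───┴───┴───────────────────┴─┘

Finding the shortest path from (4, 1) to (6, 0):
Path length: 3 steps
Directions: left → down → down

Solution:

┌─────┬─────┬─────┬─┬───────────┐
│     │     │     │ │           │
│ ┌─╴ │ ┌─┐ ╵ ╷ ╷ ╵ │ ╶───┐ ┌─╴ │
│ │   │ │ │   │ │   │     │ │   │
│ │ ╶─┤ │ └───┤ │ ┌─┴─╴ ┌─┘ │ ╶─┤
│ │   │ │     │ │ │     │   │   │
│ └─┐ │ │ ┌─╴ │ └─┘ ┌───┤ ┌─┴───┤
│   │ │ │ │   │     │   │ │     │
├───┘ │ │ │ ╶─┴───┬─┴─┐ │ │ ╶─┐ │
│↓ A  │ │ │       │   │ │ │   │ │
│ ╶───┤ ╵ ├─────┐ ╵ ╷ ╵ │ └─╴ │ │
│↓    │   │     │   │   │     │ │
│ ╶─┐ └───┤ ┌─╴ │ ┌─┴───┼───┬─┘ │
│B  │     │ │   │ │     │   │   │
│ ┌─┴─┐ ╶─┘ │ ╶─┘ │ ┌─┐ ╵ ╷ ╵ ┌─┤
│ │   │     │     │ │ │   │   │ │
│ │ ╷ └─┐ ┌─┴─┬───┘ │ ╵ ┌─┴─┐ │ │
│ │ │   │ │   │     │   │   │ │ │
│ │ ├─╴ │ │ ╷ │ ╶─┬─┴───┤ ╷ └─┘ │
│ │ │   │ │ │ │   │     │ │     │
│ │ │ ╶─┤ ╵ ├─┴─┐ │ ╶─┐ ╵ ├─────┤
│ │ │   │   │   │ │   │   │     │
│ │ ├─┐ └───┘ ╷ ╵ ├─╴ ├───┤ ╶─┐ │
│ │ │ │       │   │   │   │   │ │
│ │ │ └───────┴─┐ │ ┌─┘ ╷ │ ╷ │ │
│ │ │           │ │ │   │ │ │ │ │
│ │ ├───┬───┐ ╷ ╵ │ ╵ ┌─┤ └─┤ │ │
│ │ │   │   │ │   │   │ │   │ │ │
│ │ ╵ ╷ ╵ ╷ └─┴───┴───┘ └─╴ ╵ │ │
│ │   │   │                   │ │
└─┴───┴───┴───────────────────┴─┘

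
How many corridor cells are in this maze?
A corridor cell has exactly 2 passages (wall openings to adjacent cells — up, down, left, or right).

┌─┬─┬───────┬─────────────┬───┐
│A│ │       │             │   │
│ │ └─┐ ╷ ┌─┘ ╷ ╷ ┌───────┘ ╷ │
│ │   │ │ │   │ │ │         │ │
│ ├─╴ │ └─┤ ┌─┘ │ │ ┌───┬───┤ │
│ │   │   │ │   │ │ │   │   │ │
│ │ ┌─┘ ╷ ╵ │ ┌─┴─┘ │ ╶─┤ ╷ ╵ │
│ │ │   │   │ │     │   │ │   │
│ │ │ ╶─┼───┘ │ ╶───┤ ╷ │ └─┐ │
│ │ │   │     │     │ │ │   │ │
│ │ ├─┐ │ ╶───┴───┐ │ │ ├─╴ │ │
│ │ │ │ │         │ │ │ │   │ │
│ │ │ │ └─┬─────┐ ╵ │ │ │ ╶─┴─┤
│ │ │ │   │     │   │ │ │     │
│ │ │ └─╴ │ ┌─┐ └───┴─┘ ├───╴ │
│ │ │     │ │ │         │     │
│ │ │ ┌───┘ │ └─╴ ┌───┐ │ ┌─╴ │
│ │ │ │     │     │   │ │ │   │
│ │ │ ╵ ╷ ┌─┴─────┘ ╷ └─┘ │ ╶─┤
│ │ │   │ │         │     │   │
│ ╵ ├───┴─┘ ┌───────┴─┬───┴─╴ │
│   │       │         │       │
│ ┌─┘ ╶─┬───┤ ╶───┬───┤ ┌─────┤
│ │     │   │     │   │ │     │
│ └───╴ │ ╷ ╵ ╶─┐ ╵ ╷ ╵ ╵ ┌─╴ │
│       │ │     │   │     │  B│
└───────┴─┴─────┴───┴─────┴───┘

Counting cells with exactly 2 passages:
Total corridor cells: 159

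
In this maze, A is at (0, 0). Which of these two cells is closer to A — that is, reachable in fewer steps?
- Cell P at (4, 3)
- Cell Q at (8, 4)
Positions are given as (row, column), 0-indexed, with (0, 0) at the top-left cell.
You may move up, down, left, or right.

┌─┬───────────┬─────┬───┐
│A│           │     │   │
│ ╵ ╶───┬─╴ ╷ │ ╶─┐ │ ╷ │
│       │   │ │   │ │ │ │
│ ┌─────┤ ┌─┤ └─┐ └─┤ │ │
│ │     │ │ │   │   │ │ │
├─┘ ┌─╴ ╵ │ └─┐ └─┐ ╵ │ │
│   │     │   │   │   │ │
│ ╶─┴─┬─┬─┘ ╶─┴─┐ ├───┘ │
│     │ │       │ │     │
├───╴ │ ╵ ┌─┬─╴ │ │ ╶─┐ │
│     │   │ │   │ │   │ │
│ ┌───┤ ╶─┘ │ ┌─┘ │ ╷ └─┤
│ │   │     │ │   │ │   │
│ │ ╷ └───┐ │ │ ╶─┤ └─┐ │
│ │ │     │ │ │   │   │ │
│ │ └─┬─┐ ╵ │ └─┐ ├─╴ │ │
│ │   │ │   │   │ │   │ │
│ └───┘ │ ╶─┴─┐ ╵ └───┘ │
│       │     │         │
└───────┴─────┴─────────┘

Shortest path A → P at (4, 3): 35 steps
Shortest path A → Q at (8, 4): 40 steps

P is closer (35 steps vs 40 steps).

Path to P:

┌─┬───────────┬─────┬───┐
│A│↱ → → → → ↓│     │   │
│ ╵ ╶───┬─╴ ╷ │ ╶─┐ │ ╷ │
│↳ ↑    │   │↓│   │ │ │ │
│ ┌─────┤ ┌─┤ └─┐ └─┤ │ │
│ │     │ │ │↳ ↓│   │ │ │
├─┘ ┌─╴ ╵ │ └─┐ └─┐ ╵ │ │
│   │     │   │↳ ↓│   │ │
│ ╶─┴─┬─┬─┘ ╶─┴─┐ ├───┘ │
│     │P│↓ ← ← ↰│↓│     │
├───╴ │ ╵ ┌─┬─╴ │ │ ╶─┐ │
│     │↑ ↲│ │↱ ↑│↓│   │ │
│ ┌───┤ ╶─┘ │ ┌─┘ │ ╷ └─┤
│ │   │     │↑│↓ ↲│ │   │
│ │ ╷ └───┐ │ │ ╶─┤ └─┐ │
│ │ │     │ │↑│↳ ↓│   │ │
│ │ └─┬─┐ ╵ │ └─┐ ├─╴ │ │
│ │   │ │   │↑ ↰│↓│   │ │
│ └───┘ │ ╶─┴─┐ ╵ └───┘ │
│       │     │↑ ↲      │
└───────┴─────┴─────────┘

Path to Q:

┌─┬───────────┬─────┬───┐
│A│↱ → → → → ↓│     │   │
│ ╵ ╶───┬─╴ ╷ │ ╶─┐ │ ╷ │
│↳ ↑    │   │↓│   │ │ │ │
│ ┌─────┤ ┌─┤ └─┐ └─┤ │ │
│ │     │ │ │↳ ↓│   │ │ │
├─┘ ┌─╴ ╵ │ └─┐ └─┐ ╵ │ │
│   │     │   │↳ ↓│   │ │
│ ╶─┴─┬─┬─┘ ╶─┴─┐ ├───┘ │
│     │ │↓ ← ← ↰│↓│     │
├───╴ │ ╵ ┌─┬─╴ │ │ ╶─┐ │
│     │↓ ↲│ │↱ ↑│↓│   │ │
│ ┌───┤ ╶─┘ │ ┌─┘ │ ╷ └─┤
│ │   │↳ → ↓│↑│↓ ↲│ │   │
│ │ ╷ └───┐ │ │ ╶─┤ └─┐ │
│ │ │     │↓│↑│↳ ↓│   │ │
│ │ └─┬─┐ ╵ │ └─┐ ├─╴ │ │
│ │   │ │Q ↲│↑ ↰│↓│   │ │
│ └───┘ │ ╶─┴─┐ ╵ └───┘ │
│       │     │↑ ↲      │
└───────┴─────┴─────────┘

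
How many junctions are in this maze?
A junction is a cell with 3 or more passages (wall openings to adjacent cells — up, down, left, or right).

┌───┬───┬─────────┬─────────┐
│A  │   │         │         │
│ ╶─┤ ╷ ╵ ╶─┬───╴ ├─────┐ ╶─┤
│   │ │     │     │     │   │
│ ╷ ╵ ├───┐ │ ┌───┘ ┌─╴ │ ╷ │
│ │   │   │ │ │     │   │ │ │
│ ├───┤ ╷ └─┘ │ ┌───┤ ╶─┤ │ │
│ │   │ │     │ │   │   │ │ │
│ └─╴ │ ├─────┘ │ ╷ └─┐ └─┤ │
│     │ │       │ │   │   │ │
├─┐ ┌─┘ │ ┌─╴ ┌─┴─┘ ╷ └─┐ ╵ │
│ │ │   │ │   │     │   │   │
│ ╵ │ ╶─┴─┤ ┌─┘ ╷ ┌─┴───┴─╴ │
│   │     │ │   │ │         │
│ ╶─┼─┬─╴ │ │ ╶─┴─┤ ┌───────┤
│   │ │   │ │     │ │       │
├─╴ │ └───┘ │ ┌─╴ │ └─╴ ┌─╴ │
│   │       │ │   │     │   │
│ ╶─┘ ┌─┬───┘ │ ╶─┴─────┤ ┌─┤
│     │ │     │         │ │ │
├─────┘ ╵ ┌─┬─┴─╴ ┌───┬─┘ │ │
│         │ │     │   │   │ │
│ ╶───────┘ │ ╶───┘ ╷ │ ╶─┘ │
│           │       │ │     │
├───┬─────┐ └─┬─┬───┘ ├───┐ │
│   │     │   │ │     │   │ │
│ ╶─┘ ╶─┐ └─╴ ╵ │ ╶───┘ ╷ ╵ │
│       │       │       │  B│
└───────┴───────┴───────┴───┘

Checking each cell for number of passages:

Junctions found (3+ passages):
  (0, 12): 3 passages
  (1, 0): 3 passages
  (1, 4): 3 passages
  (1, 12): 3 passages
  (4, 1): 3 passages
  (4, 6): 3 passages
  (4, 9): 3 passages
  (5, 8): 3 passages
  (5, 13): 3 passages
  (6, 0): 3 passages
  (7, 6): 3 passages
  (7, 11): 3 passages
  (8, 2): 3 passages
  (9, 8): 3 passages
  (10, 3): 3 passages
  (11, 5): 3 passages
  (11, 13): 3 passages
  (13, 2): 3 passages
  (13, 6): 3 passages
Total junctions: 19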